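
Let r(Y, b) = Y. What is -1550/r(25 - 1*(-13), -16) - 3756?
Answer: -72139/19 ≈ -3796.8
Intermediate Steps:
-1550/r(25 - 1*(-13), -16) - 3756 = -1550/(25 - 1*(-13)) - 3756 = -1550/(25 + 13) - 3756 = -1550/38 - 3756 = -1550*1/38 - 3756 = -775/19 - 3756 = -72139/19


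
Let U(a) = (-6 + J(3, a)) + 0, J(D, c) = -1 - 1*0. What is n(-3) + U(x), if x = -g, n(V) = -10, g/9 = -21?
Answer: -17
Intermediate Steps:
g = -189 (g = 9*(-21) = -189)
J(D, c) = -1 (J(D, c) = -1 + 0 = -1)
x = 189 (x = -1*(-189) = 189)
U(a) = -7 (U(a) = (-6 - 1) + 0 = -7 + 0 = -7)
n(-3) + U(x) = -10 - 7 = -17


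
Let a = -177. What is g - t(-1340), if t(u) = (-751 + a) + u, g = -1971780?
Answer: -1969512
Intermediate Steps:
t(u) = -928 + u (t(u) = (-751 - 177) + u = -928 + u)
g - t(-1340) = -1971780 - (-928 - 1340) = -1971780 - 1*(-2268) = -1971780 + 2268 = -1969512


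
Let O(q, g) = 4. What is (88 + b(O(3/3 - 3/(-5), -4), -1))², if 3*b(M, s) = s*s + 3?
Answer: 71824/9 ≈ 7980.4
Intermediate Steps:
b(M, s) = 1 + s²/3 (b(M, s) = (s*s + 3)/3 = (s² + 3)/3 = (3 + s²)/3 = 1 + s²/3)
(88 + b(O(3/3 - 3/(-5), -4), -1))² = (88 + (1 + (⅓)*(-1)²))² = (88 + (1 + (⅓)*1))² = (88 + (1 + ⅓))² = (88 + 4/3)² = (268/3)² = 71824/9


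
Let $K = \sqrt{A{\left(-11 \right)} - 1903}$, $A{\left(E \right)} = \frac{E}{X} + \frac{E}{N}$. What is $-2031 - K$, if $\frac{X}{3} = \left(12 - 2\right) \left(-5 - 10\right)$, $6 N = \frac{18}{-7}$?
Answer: $-2031 - \frac{i \sqrt{1689578}}{30} \approx -2031.0 - 43.328 i$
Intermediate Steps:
$N = - \frac{3}{7}$ ($N = \frac{18 \frac{1}{-7}}{6} = \frac{18 \left(- \frac{1}{7}\right)}{6} = \frac{1}{6} \left(- \frac{18}{7}\right) = - \frac{3}{7} \approx -0.42857$)
$X = -450$ ($X = 3 \left(12 - 2\right) \left(-5 - 10\right) = 3 \cdot 10 \left(-15\right) = 3 \left(-150\right) = -450$)
$A{\left(E \right)} = - \frac{1051 E}{450}$ ($A{\left(E \right)} = \frac{E}{-450} + \frac{E}{- \frac{3}{7}} = E \left(- \frac{1}{450}\right) + E \left(- \frac{7}{3}\right) = - \frac{E}{450} - \frac{7 E}{3} = - \frac{1051 E}{450}$)
$K = \frac{i \sqrt{1689578}}{30}$ ($K = \sqrt{\left(- \frac{1051}{450}\right) \left(-11\right) - 1903} = \sqrt{\frac{11561}{450} - 1903} = \sqrt{- \frac{844789}{450}} = \frac{i \sqrt{1689578}}{30} \approx 43.328 i$)
$-2031 - K = -2031 - \frac{i \sqrt{1689578}}{30}$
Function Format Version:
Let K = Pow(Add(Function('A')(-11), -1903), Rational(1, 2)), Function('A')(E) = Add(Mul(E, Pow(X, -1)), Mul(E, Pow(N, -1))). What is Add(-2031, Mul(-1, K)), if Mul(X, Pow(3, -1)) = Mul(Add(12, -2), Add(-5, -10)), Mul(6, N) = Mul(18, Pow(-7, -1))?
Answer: Add(-2031, Mul(Rational(-1, 30), I, Pow(1689578, Rational(1, 2)))) ≈ Add(-2031.0, Mul(-43.328, I))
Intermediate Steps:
N = Rational(-3, 7) (N = Mul(Rational(1, 6), Mul(18, Pow(-7, -1))) = Mul(Rational(1, 6), Mul(18, Rational(-1, 7))) = Mul(Rational(1, 6), Rational(-18, 7)) = Rational(-3, 7) ≈ -0.42857)
X = -450 (X = Mul(3, Mul(Add(12, -2), Add(-5, -10))) = Mul(3, Mul(10, -15)) = Mul(3, -150) = -450)
Function('A')(E) = Mul(Rational(-1051, 450), E) (Function('A')(E) = Add(Mul(E, Pow(-450, -1)), Mul(E, Pow(Rational(-3, 7), -1))) = Add(Mul(E, Rational(-1, 450)), Mul(E, Rational(-7, 3))) = Add(Mul(Rational(-1, 450), E), Mul(Rational(-7, 3), E)) = Mul(Rational(-1051, 450), E))
K = Mul(Rational(1, 30), I, Pow(1689578, Rational(1, 2))) (K = Pow(Add(Mul(Rational(-1051, 450), -11), -1903), Rational(1, 2)) = Pow(Add(Rational(11561, 450), -1903), Rational(1, 2)) = Pow(Rational(-844789, 450), Rational(1, 2)) = Mul(Rational(1, 30), I, Pow(1689578, Rational(1, 2))) ≈ Mul(43.328, I))
Add(-2031, Mul(-1, K)) = Add(-2031, Mul(-1, Mul(Rational(1, 30), I, Pow(1689578, Rational(1, 2))))) = Add(-2031, Mul(Rational(-1, 30), I, Pow(1689578, Rational(1, 2))))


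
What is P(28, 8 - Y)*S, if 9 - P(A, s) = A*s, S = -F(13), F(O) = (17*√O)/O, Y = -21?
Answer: 13651*√13/13 ≈ 3786.1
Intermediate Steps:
F(O) = 17/√O
S = -17*√13/13 (S = -17/√13 = -17*√13/13 ≈ -4.7150)
P(A, s) = 9 - A*s
P(28, 8 - Y)*S = (9 - 1*28*(8 - 1*(-21)))*(-17*√13/13) = (9 - 1*28*(8 + 21))*(-17*√13/13) = (9 - 1*28*29)*(-17*√13/13) = (9 - 812)*(-17*√13/13) = -(-13651)*√13/13 = 13651*√13/13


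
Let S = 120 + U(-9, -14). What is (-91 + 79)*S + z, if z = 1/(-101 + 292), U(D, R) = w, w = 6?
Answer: -288791/191 ≈ -1512.0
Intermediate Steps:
U(D, R) = 6
S = 126 (S = 120 + 6 = 126)
z = 1/191 ≈ 0.0052356
(-91 + 79)*S + z = (-91 + 79)*126 + 1/191 = -12*126 + 1/191 = -1512 + 1/191 = -288791/191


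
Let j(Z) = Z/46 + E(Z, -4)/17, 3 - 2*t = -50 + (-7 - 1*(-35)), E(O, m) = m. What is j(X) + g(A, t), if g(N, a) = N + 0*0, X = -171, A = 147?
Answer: 111863/782 ≈ 143.05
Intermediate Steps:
t = 25/2 (t = 3/2 - (-50 + (-7 - 1*(-35)))/2 = 3/2 - (-50 + (-7 + 35))/2 = 3/2 - (-50 + 28)/2 = 3/2 - 1/2*(-22) = 3/2 + 11 = 25/2 ≈ 12.500)
g(N, a) = N (g(N, a) = N + 0 = N)
j(Z) = -4/17 + Z/46 (j(Z) = Z/46 - 4/17 = -4/17 + Z/46)
j(X) + g(A, t) = (-4/17 + (1/46)*(-171)) + 147 = (-4/17 - 171/46) + 147 = -3091/782 + 147 = 111863/782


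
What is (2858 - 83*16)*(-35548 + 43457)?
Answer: 12100770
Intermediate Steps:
(2858 - 83*16)*(-35548 + 43457) = (2858 - 1328)*7909 = 1530*7909 = 12100770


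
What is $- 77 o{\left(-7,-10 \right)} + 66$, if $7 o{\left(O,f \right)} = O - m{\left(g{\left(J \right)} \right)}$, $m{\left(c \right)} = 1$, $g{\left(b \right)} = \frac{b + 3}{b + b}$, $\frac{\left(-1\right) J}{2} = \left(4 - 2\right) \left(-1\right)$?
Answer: $154$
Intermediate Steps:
$J = 4$ ($J = - 2 \left(4 - 2\right) \left(-1\right) = - 2 \cdot 2 \left(-1\right) = \left(-2\right) \left(-2\right) = 4$)
$g{\left(b \right)} = \frac{3 + b}{2 b}$
$o{\left(O,f \right)} = - \frac{1}{7} + \frac{O}{7}$ ($o{\left(O,f \right)} = \frac{O - 1}{7} = \frac{-1 + O}{7} = - \frac{1}{7} + \frac{O}{7}$)
$- 77 o{\left(-7,-10 \right)} + 66 = - 77 \left(- \frac{1}{7} + \frac{1}{7} \left(-7\right)\right) + 66 = - 77 \left(- \frac{1}{7} - 1\right) + 66 = \left(-77\right) \left(- \frac{8}{7}\right) + 66 = 88 + 66 = 154$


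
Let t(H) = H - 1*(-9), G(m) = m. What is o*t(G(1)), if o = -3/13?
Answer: -30/13 ≈ -2.3077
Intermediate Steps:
o = -3/13 (o = -3*1/13 = -3/13 ≈ -0.23077)
t(H) = 9 + H (t(H) = H + 9 = 9 + H)
o*t(G(1)) = -3*(9 + 1)/13 = -3/13*10 = -30/13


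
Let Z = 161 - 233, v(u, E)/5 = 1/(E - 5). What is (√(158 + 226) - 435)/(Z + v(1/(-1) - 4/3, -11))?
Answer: 6960/1157 - 128*√6/1157 ≈ 5.7446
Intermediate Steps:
v(u, E) = 5/(-5 + E) (v(u, E) = 5/(E - 5) = 5/(-5 + E))
Z = -72
(√(158 + 226) - 435)/(Z + v(1/(-1) - 4/3, -11)) = (√(158 + 226) - 435)/(-72 + 5/(-5 - 11)) = (√384 - 435)/(-72 + 5/(-16)) = (8*√6 - 435)/(-72 + 5*(-1/16)) = (-435 + 8*√6)/(-72 - 5/16) = (-435 + 8*√6)/(-1157/16) = (-435 + 8*√6)*(-16/1157) = 6960/1157 - 128*√6/1157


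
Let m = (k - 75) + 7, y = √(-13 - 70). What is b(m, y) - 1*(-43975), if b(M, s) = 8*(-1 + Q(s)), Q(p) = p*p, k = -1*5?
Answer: 43303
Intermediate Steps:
k = -5
y = I*√83 (y = √(-83) = I*√83 ≈ 9.1104*I)
Q(p) = p²
m = -73 (m = (-5 - 75) + 7 = -80 + 7 = -73)
b(M, s) = -8 + 8*s² (b(M, s) = 8*(-1 + s²) = -8 + 8*s²)
b(m, y) - 1*(-43975) = (-8 + 8*(I*√83)²) - 1*(-43975) = (-8 + 8*(-83)) + 43975 = (-8 - 664) + 43975 = -672 + 43975 = 43303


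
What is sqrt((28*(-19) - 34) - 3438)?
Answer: 2*I*sqrt(1001) ≈ 63.277*I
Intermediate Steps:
sqrt((28*(-19) - 34) - 3438) = sqrt((-532 - 34) - 3438) = sqrt(-566 - 3438) = sqrt(-4004) = 2*I*sqrt(1001)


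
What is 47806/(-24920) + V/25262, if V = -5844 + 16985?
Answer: -232510363/157382260 ≈ -1.4774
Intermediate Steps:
V = 11141
47806/(-24920) + V/25262 = 47806/(-24920) + 11141/25262 = 47806*(-1/24920) + 11141*(1/25262) = -23903/12460 + 11141/25262 = -232510363/157382260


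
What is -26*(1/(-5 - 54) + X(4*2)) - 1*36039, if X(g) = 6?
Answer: -2135479/59 ≈ -36195.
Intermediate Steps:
-26*(1/(-5 - 54) + X(4*2)) - 1*36039 = -26*(1/(-5 - 54) + 6) - 1*36039 = -26*(1/(-59) + 6) - 36039 = -26*(-1/59 + 6) - 36039 = -26*353/59 - 36039 = -9178/59 - 36039 = -2135479/59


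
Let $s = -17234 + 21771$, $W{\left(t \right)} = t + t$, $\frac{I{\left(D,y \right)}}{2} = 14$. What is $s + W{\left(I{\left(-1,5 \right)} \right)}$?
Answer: $4593$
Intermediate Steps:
$I{\left(D,y \right)} = 28$ ($I{\left(D,y \right)} = 2 \cdot 14 = 28$)
$W{\left(t \right)} = 2 t$
$s = 4537$
$s + W{\left(I{\left(-1,5 \right)} \right)} = 4537 + 2 \cdot 28 = 4537 + 56 = 4593$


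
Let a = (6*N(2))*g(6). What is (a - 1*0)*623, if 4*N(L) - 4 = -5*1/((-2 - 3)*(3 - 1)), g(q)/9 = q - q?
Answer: 0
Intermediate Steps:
g(q) = 0 (g(q) = 9*(q - q) = 9*0 = 0)
N(L) = 9/8 (N(L) = 1 + (-5*1/((-2 - 3)*(3 - 1)))/4 = 1 + (-5/((-5*2)))/4 = 1 + (-5/(-10))/4 = 1 + (-5*(-1/10))/4 = 1 + (1/4)*(1/2) = 1 + 1/8 = 9/8)
a = 0 (a = (6*(9/8))*0 = (27/4)*0 = 0)
(a - 1*0)*623 = (0 - 1*0)*623 = (0 + 0)*623 = 0*623 = 0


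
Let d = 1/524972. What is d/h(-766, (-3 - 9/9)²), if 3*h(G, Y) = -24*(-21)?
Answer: 1/88195296 ≈ 1.1338e-8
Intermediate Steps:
d = 1/524972 ≈ 1.9049e-6
h(G, Y) = 168 (h(G, Y) = (-24*(-21))/3 = (⅓)*504 = 168)
d/h(-766, (-3 - 9/9)²) = (1/524972)/168 = (1/524972)*(1/168) = 1/88195296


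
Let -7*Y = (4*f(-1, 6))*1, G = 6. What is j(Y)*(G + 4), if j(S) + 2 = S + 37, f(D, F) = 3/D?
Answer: 2570/7 ≈ 367.14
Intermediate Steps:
Y = 12/7 (Y = -4*(3/(-1))/7 = -4*(3*(-1))/7 = -4*(-3)/7 = -(-12)/7 = -⅐*(-12) = 12/7 ≈ 1.7143)
j(S) = 35 + S (j(S) = -2 + (S + 37) = -2 + (37 + S) = 35 + S)
j(Y)*(G + 4) = (35 + 12/7)*(6 + 4) = (257/7)*10 = 2570/7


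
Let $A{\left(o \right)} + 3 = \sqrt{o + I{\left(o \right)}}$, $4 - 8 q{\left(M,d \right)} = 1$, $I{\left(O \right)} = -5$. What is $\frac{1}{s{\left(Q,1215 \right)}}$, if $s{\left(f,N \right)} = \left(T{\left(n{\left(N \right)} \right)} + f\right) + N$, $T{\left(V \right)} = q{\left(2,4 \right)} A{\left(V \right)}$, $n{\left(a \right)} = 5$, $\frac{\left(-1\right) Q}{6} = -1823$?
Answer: $\frac{8}{97215} \approx 8.2292 \cdot 10^{-5}$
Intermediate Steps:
$Q = 10938$ ($Q = \left(-6\right) \left(-1823\right) = 10938$)
$q{\left(M,d \right)} = \frac{3}{8}$ ($q{\left(M,d \right)} = \frac{1}{2} - \frac{1}{8} = \frac{3}{8}$)
$A{\left(o \right)} = -3 + \sqrt{-5 + o}$ ($A{\left(o \right)} = -3 + \sqrt{o - 5} = -3 + \sqrt{-5 + o}$)
$T{\left(V \right)} = - \frac{9}{8} + \frac{3 \sqrt{-5 + V}}{8}$ ($T{\left(V \right)} = \frac{3 \left(-3 + \sqrt{-5 + V}\right)}{8} = - \frac{9}{8} + \frac{3 \sqrt{-5 + V}}{8}$)
$s{\left(f,N \right)} = - \frac{9}{8} + N + f$ ($s{\left(f,N \right)} = \left(\left(- \frac{9}{8} + \frac{3 \sqrt{-5 + 5}}{8}\right) + f\right) + N = \left(\left(- \frac{9}{8} + \frac{3 \sqrt{0}}{8}\right) + f\right) + N = \left(\left(- \frac{9}{8} + \frac{3}{8} \cdot 0\right) + f\right) + N = \left(\left(- \frac{9}{8} + 0\right) + f\right) + N = \left(- \frac{9}{8} + f\right) + N = - \frac{9}{8} + N + f$)
$\frac{1}{s{\left(Q,1215 \right)}} = \frac{1}{- \frac{9}{8} + 1215 + 10938} = \frac{1}{\frac{97215}{8}} = \frac{8}{97215}$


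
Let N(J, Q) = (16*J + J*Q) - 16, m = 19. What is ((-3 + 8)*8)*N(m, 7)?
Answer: 16840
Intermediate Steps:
N(J, Q) = -16 + 16*J + J*Q
((-3 + 8)*8)*N(m, 7) = ((-3 + 8)*8)*(-16 + 16*19 + 19*7) = (5*8)*(-16 + 304 + 133) = 40*421 = 16840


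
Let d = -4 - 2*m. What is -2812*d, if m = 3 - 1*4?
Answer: 5624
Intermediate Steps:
m = -1 (m = 3 - 4 = -1)
d = -2 (d = -4 - 2*(-1) = -4 + 2 = -2)
-2812*d = -2812*(-2) = 5624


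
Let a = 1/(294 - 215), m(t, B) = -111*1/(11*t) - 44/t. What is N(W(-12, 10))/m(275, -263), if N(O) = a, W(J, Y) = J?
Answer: -605/9401 ≈ -0.064355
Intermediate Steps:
m(t, B) = -595/(11*t) (m(t, B) = -111*1/(11*t) - 44/t = -111/(11*t) - 44/t = -595/(11*t))
a = 1/79 ≈ 0.012658
N(O) = 1/79
N(W(-12, 10))/m(275, -263) = 1/(79*((-595/11/275))) = 1/(79*((-595/11*1/275))) = 1/(79*(-119/605)) = (1/79)*(-605/119) = -605/9401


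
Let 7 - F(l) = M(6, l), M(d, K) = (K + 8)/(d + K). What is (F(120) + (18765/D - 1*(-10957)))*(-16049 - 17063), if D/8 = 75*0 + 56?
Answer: -183654205543/504 ≈ -3.6439e+8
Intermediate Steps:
D = 448 (D = 8*(75*0 + 56) = 8*(0 + 56) = 8*56 = 448)
M(d, K) = (8 + K)/(K + d)
F(l) = 7 - (8 + l)/(6 + l) (F(l) = 7 - (8 + l)/(l + 6) = 7 - (8 + l)/(6 + l))
(F(120) + (18765/D - 1*(-10957)))*(-16049 - 17063) = (2*(17 + 3*120)/(6 + 120) + (18765/448 - 1*(-10957)))*(-16049 - 17063) = (2*(17 + 360)/126 + (18765*(1/448) + 10957))*(-33112) = (2*(1/126)*377 + (18765/448 + 10957))*(-33112) = (377/63 + 4927501/448)*(-33112) = (44371637/4032)*(-33112) = -183654205543/504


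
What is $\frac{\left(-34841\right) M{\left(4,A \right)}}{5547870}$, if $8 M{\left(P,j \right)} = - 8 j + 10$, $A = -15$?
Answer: $- \frac{452933}{4438296} \approx -0.10205$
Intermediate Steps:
$M{\left(P,j \right)} = \frac{5}{4} - j$ ($M{\left(P,j \right)} = \frac{- 8 j + 10}{8} = \frac{10 - 8 j}{8} = \frac{5}{4} - j$)
$\frac{\left(-34841\right) M{\left(4,A \right)}}{5547870} = \frac{\left(-34841\right) \left(\frac{5}{4} - -15\right)}{5547870} = - 34841 \left(\frac{5}{4} + 15\right) \frac{1}{5547870} = \left(-34841\right) \frac{65}{4} \cdot \frac{1}{5547870} = \left(- \frac{2264665}{4}\right) \frac{1}{5547870} = - \frac{452933}{4438296}$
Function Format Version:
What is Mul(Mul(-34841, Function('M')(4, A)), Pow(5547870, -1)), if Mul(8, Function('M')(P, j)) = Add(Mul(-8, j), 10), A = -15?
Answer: Rational(-452933, 4438296) ≈ -0.10205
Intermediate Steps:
Function('M')(P, j) = Add(Rational(5, 4), Mul(-1, j)) (Function('M')(P, j) = Mul(Rational(1, 8), Add(Mul(-8, j), 10)) = Mul(Rational(1, 8), Add(10, Mul(-8, j))) = Add(Rational(5, 4), Mul(-1, j)))
Mul(Mul(-34841, Function('M')(4, A)), Pow(5547870, -1)) = Mul(Mul(-34841, Add(Rational(5, 4), Mul(-1, -15))), Pow(5547870, -1)) = Mul(Mul(-34841, Add(Rational(5, 4), 15)), Rational(1, 5547870)) = Mul(Mul(-34841, Rational(65, 4)), Rational(1, 5547870)) = Mul(Rational(-2264665, 4), Rational(1, 5547870)) = Rational(-452933, 4438296)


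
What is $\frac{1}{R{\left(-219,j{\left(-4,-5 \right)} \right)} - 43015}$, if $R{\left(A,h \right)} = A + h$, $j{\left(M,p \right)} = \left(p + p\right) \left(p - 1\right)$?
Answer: $- \frac{1}{43174} \approx -2.3162 \cdot 10^{-5}$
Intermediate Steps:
$j{\left(M,p \right)} = 2 p \left(-1 + p\right)$
$\frac{1}{R{\left(-219,j{\left(-4,-5 \right)} \right)} - 43015} = \frac{1}{\left(-219 + 2 \left(-5\right) \left(-1 - 5\right)\right) - 43015} = \frac{1}{\left(-219 + 2 \left(-5\right) \left(-6\right)\right) - 43015} = \frac{1}{\left(-219 + 60\right) - 43015} = \frac{1}{-159 - 43015} = \frac{1}{-43174} = - \frac{1}{43174}$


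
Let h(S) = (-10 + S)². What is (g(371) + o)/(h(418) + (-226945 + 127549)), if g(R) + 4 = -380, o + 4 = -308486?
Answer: -51479/11178 ≈ -4.6054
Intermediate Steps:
o = -308490 (o = -4 - 308486 = -308490)
g(R) = -384 (g(R) = -4 - 380 = -384)
(g(371) + o)/(h(418) + (-226945 + 127549)) = (-384 - 308490)/((-10 + 418)² + (-226945 + 127549)) = -308874/(408² - 99396) = -308874/(166464 - 99396) = -308874/67068 = -308874*1/67068 = -51479/11178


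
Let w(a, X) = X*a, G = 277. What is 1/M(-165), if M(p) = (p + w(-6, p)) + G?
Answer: 1/1102 ≈ 0.00090744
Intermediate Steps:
M(p) = 277 - 5*p (M(p) = (p + p*(-6)) + 277 = (p - 6*p) + 277 = -5*p + 277 = 277 - 5*p)
1/M(-165) = 1/(277 - 5*(-165)) = 1/(277 + 825) = 1/1102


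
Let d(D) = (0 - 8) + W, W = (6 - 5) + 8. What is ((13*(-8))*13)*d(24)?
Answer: -1352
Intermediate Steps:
W = 9 (W = 1 + 8 = 9)
d(D) = 1 (d(D) = (0 - 8) + 9 = -8 + 9 = 1)
((13*(-8))*13)*d(24) = ((13*(-8))*13)*1 = -104*13*1 = -1352*1 = -1352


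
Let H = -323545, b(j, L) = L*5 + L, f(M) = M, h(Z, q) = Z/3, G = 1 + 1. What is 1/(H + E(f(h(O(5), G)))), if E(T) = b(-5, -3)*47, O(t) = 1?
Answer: -1/324391 ≈ -3.0827e-6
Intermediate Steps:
G = 2
h(Z, q) = Z/3 (h(Z, q) = Z*(⅓) = Z/3)
b(j, L) = 6*L (b(j, L) = 5*L + L = 6*L)
E(T) = -846 (E(T) = (6*(-3))*47 = -18*47 = -846)
1/(H + E(f(h(O(5), G)))) = 1/(-323545 - 846) = 1/(-324391) = -1/324391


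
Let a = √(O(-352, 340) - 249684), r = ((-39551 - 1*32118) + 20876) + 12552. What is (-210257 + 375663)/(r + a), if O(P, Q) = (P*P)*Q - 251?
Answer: -3162645423/710248328 - 413515*√1675097/710248328 ≈ -5.2064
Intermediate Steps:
r = -38241 (r = ((-39551 - 32118) + 20876) + 12552 = (-71669 + 20876) + 12552 = -50793 + 12552 = -38241)
O(P, Q) = -251 + Q*P² (O(P, Q) = P²*Q - 251 = Q*P² - 251 = -251 + Q*P²)
a = 5*√1675097 (a = √((-251 + 340*(-352)²) - 249684) = √((-251 + 340*123904) - 249684) = √((-251 + 42127360) - 249684) = √(42127109 - 249684) = √41877425 = 5*√1675097 ≈ 6471.3)
(-210257 + 375663)/(r + a) = (-210257 + 375663)/(-38241 + 5*√1675097) = 165406/(-38241 + 5*√1675097)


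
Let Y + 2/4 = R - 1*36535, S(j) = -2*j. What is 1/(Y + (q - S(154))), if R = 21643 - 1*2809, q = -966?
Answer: -2/36719 ≈ -5.4468e-5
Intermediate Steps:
R = 18834 (R = 21643 - 2809 = 18834)
Y = -35403/2 (Y = -½ + (18834 - 1*36535) = -½ + (18834 - 36535) = -½ - 17701 = -35403/2 ≈ -17702.)
1/(Y + (q - S(154))) = 1/(-35403/2 + (-966 - (-2)*154)) = 1/(-35403/2 + (-966 - 1*(-308))) = 1/(-35403/2 + (-966 + 308)) = 1/(-35403/2 - 658) = 1/(-36719/2) = -2/36719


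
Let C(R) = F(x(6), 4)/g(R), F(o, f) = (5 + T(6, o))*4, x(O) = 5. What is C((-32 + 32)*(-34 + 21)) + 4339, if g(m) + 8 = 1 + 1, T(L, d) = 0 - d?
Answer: 4339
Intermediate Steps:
T(L, d) = -d
F(o, f) = 20 - 4*o (F(o, f) = (5 - o)*4 = 20 - 4*o)
g(m) = -6 (g(m) = -8 + (1 + 1) = -8 + 2 = -6)
C(R) = 0 (C(R) = (20 - 4*5)/(-6) = (20 - 20)*(-1/6) = 0*(-1/6) = 0)
C((-32 + 32)*(-34 + 21)) + 4339 = 0 + 4339 = 4339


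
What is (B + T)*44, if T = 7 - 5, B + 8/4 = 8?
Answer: 352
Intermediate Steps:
B = 6 (B = -2 + 8 = 6)
T = 2
(B + T)*44 = (6 + 2)*44 = 8*44 = 352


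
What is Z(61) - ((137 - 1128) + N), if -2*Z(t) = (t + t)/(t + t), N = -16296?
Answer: 34573/2 ≈ 17287.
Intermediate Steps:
Z(t) = -½ (Z(t) = -(t + t)/(2*(t + t)) = -2*t/(2*(2*t)) = -2*t*1/(2*t)/2 = -½*1 = -½)
Z(61) - ((137 - 1128) + N) = -½ - ((137 - 1128) - 16296) = -½ - (-991 - 16296) = -½ - 1*(-17287) = -½ + 17287 = 34573/2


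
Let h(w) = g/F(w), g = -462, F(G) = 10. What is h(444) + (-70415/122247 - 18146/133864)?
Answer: -1919207382179/40911181020 ≈ -46.912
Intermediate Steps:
h(w) = -231/5 (h(w) = -462/10 = -462*1/10 = -231/5)
h(444) + (-70415/122247 - 18146/133864) = -231/5 + (-70415/122247 - 18146/133864) = -231/5 + (-70415*1/122247 - 18146*1/133864) = -231/5 + (-70415/122247 - 9073/66932) = -231/5 - 5822163811/8182236204 = -1919207382179/40911181020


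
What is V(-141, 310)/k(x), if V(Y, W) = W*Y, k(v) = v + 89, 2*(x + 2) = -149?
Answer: -17484/5 ≈ -3496.8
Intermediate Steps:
x = -153/2 (x = -2 + (½)*(-149) = -2 - 149/2 = -153/2 ≈ -76.500)
k(v) = 89 + v
V(-141, 310)/k(x) = (310*(-141))/(89 - 153/2) = -43710/25/2 = -43710*2/25 = -17484/5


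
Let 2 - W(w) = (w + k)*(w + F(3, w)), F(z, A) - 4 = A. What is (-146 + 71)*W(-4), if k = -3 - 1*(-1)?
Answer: 1650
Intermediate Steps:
k = -2 (k = -3 + 1 = -2)
F(z, A) = 4 + A
W(w) = 2 - (-2 + w)*(4 + 2*w) (W(w) = 2 - (w - 2)*(w + (4 + w)) = 2 - (-2 + w)*(4 + 2*w))
(-146 + 71)*W(-4) = (-146 + 71)*(10 - 2*(-4)**2) = -75*(10 - 2*16) = -75*(10 - 32) = -75*(-22) = 1650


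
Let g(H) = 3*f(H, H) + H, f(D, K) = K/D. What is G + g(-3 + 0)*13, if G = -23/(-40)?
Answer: 23/40 ≈ 0.57500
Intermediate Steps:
g(H) = 3 + H (g(H) = 3*(H/H) + H = 3*1 + H = 3 + H)
G = 23/40 (G = -23*(-1/40) = 23/40 ≈ 0.57500)
G + g(-3 + 0)*13 = 23/40 + (3 + (-3 + 0))*13 = 23/40 + (3 - 3)*13 = 23/40 + 0*13 = 23/40 + 0 = 23/40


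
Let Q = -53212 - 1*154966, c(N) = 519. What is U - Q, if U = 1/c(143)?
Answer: 108044383/519 ≈ 2.0818e+5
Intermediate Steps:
U = 1/519 ≈ 0.0019268
Q = -208178 (Q = -53212 - 154966 = -208178)
U - Q = 1/519 - 1*(-208178) = 1/519 + 208178 = 108044383/519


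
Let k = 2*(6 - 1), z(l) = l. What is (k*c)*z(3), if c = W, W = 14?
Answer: 420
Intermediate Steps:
c = 14
k = 10 (k = 2*5 = 10)
(k*c)*z(3) = (10*14)*3 = 140*3 = 420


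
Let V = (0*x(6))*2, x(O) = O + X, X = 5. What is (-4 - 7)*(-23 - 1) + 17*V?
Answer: 264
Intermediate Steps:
x(O) = 5 + O (x(O) = O + 5 = 5 + O)
V = 0 (V = (0*(5 + 6))*2 = (0*11)*2 = 0*2 = 0)
(-4 - 7)*(-23 - 1) + 17*V = (-4 - 7)*(-23 - 1) + 17*0 = -11*(-24) + 0 = 264 + 0 = 264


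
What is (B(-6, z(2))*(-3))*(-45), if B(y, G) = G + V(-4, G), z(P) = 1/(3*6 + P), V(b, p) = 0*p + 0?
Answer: 27/4 ≈ 6.7500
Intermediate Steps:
V(b, p) = 0 (V(b, p) = 0 + 0 = 0)
z(P) = 1/(18 + P)
B(y, G) = G (B(y, G) = G + 0 = G)
(B(-6, z(2))*(-3))*(-45) = (-3/(18 + 2))*(-45) = (-3/20)*(-45) = ((1/20)*(-3))*(-45) = -3/20*(-45) = 27/4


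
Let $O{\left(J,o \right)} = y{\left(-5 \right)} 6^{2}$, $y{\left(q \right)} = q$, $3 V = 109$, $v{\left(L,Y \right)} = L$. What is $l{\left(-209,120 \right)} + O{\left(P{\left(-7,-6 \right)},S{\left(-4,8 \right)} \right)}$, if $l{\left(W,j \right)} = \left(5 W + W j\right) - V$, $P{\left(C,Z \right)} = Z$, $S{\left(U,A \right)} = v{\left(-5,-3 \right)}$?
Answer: $- \frac{79024}{3} \approx -26341.0$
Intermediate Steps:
$V = \frac{109}{3}$ ($V = \frac{1}{3} \cdot 109 = \frac{109}{3} \approx 36.333$)
$S{\left(U,A \right)} = -5$
$O{\left(J,o \right)} = -180$ ($O{\left(J,o \right)} = - 5 \cdot 6^{2} = \left(-5\right) 36 = -180$)
$l{\left(W,j \right)} = - \frac{109}{3} + 5 W + W j$ ($l{\left(W,j \right)} = \left(5 W + W j\right) - \frac{109}{3} = - \frac{109}{3} + 5 W + W j$)
$l{\left(-209,120 \right)} + O{\left(P{\left(-7,-6 \right)},S{\left(-4,8 \right)} \right)} = \left(- \frac{109}{3} + 5 \left(-209\right) - 25080\right) - 180 = \left(- \frac{109}{3} - 1045 - 25080\right) - 180 = - \frac{78484}{3} - 180 = - \frac{79024}{3}$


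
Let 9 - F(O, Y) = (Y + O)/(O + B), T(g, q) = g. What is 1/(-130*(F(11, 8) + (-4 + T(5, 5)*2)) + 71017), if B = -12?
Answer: 1/66597 ≈ 1.5016e-5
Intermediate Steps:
F(O, Y) = 9 - (O + Y)/(-12 + O) (F(O, Y) = 9 - (Y + O)/(O - 12) = 9 - (O + Y)/(-12 + O))
1/(-130*(F(11, 8) + (-4 + T(5, 5)*2)) + 71017) = 1/(-130*((-108 - 1*8 + 8*11)/(-12 + 11) + (-4 + 5*2)) + 71017) = 1/(-130*((-108 - 8 + 88)/(-1) + (-4 + 10)) + 71017) = 1/(-130*(-1*(-28) + 6) + 71017) = 1/(-130*(28 + 6) + 71017) = 1/(-130*34 + 71017) = 1/(-4420 + 71017) = 1/66597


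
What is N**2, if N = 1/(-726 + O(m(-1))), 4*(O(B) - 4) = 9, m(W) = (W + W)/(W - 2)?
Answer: 16/8288641 ≈ 1.9304e-6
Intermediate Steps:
m(W) = 2*W/(-2 + W) (m(W) = (2*W)/(-2 + W) = 2*W/(-2 + W))
O(B) = 25/4 (O(B) = 4 + (1/4)*9 = 4 + 9/4 = 25/4)
N = -4/2879 (N = 1/(-726 + 25/4) = 1/(-2879/4) = -4/2879 ≈ -0.0013894)
N**2 = (-4/2879)**2 = 16/8288641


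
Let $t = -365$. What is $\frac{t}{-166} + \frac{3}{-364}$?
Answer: $\frac{66181}{30212} \approx 2.1906$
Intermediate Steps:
$\frac{t}{-166} + \frac{3}{-364} = - \frac{365}{-166} + \frac{3}{-364} = \left(-365\right) \left(- \frac{1}{166}\right) + 3 \left(- \frac{1}{364}\right) = \frac{365}{166} - \frac{3}{364} = \frac{66181}{30212}$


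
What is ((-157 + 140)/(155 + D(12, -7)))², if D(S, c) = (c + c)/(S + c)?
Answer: 7225/579121 ≈ 0.012476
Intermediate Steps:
D(S, c) = 2*c/(S + c) (D(S, c) = (2*c)/(S + c) = 2*c/(S + c))
((-157 + 140)/(155 + D(12, -7)))² = ((-157 + 140)/(155 + 2*(-7)/(12 - 7)))² = (-17/(155 + 2*(-7)/5))² = (-17/(155 + 2*(-7)*(⅕)))² = (-17/(155 - 14/5))² = (-17/761/5)² = (-17*5/761)² = (-85/761)² = 7225/579121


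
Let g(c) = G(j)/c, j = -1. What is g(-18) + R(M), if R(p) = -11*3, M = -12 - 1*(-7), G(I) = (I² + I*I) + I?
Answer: -595/18 ≈ -33.056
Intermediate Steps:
G(I) = I + 2*I² (G(I) = (I² + I²) + I = 2*I² + I = I + 2*I²)
M = -5 (M = -12 + 7 = -5)
R(p) = -33
g(c) = 1/c (g(c) = (-(1 + 2*(-1)))/c = (-(1 - 2))/c = (-1*(-1))/c = 1/c)
g(-18) + R(M) = 1/(-18) - 33 = -1/18 - 33 = -595/18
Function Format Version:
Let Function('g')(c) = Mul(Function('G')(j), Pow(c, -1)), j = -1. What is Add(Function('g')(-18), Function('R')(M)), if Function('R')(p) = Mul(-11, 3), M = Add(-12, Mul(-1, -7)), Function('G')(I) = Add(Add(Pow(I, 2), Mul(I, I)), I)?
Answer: Rational(-595, 18) ≈ -33.056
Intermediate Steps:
Function('G')(I) = Add(I, Mul(2, Pow(I, 2))) (Function('G')(I) = Add(Add(Pow(I, 2), Pow(I, 2)), I) = Add(Mul(2, Pow(I, 2)), I) = Add(I, Mul(2, Pow(I, 2))))
M = -5 (M = Add(-12, 7) = -5)
Function('R')(p) = -33
Function('g')(c) = Pow(c, -1) (Function('g')(c) = Mul(Mul(-1, Add(1, Mul(2, -1))), Pow(c, -1)) = Mul(Mul(-1, Add(1, -2)), Pow(c, -1)) = Mul(Mul(-1, -1), Pow(c, -1)) = Mul(1, Pow(c, -1)) = Pow(c, -1))
Add(Function('g')(-18), Function('R')(M)) = Add(Pow(-18, -1), -33) = Add(Rational(-1, 18), -33) = Rational(-595, 18)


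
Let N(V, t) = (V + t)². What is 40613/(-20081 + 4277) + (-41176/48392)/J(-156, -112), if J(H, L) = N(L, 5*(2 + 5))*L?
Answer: -40783821822647/15870480916752 ≈ -2.5698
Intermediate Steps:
J(H, L) = L*(35 + L)² (J(H, L) = (L + 5*(2 + 5))²*L = (L + 5*7)²*L = (L + 35)²*L = (35 + L)²*L = L*(35 + L)²)
40613/(-20081 + 4277) + (-41176/48392)/J(-156, -112) = 40613/(-20081 + 4277) + (-41176/48392)/((-112*(35 - 112)²)) = 40613/(-15804) + (-41176*1/48392)/((-112*(-77)²)) = 40613*(-1/15804) - 5147/(6049*((-112*5929))) = -40613/15804 - 5147/6049/(-664048) = -40613/15804 - 5147/6049*(-1/664048) = -40613/15804 + 5147/4016826352 = -40783821822647/15870480916752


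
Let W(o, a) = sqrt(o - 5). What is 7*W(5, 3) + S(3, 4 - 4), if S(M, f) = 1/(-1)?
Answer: -1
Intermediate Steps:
W(o, a) = sqrt(-5 + o)
S(M, f) = -1
7*W(5, 3) + S(3, 4 - 4) = 7*sqrt(-5 + 5) - 1 = 7*sqrt(0) - 1 = 7*0 - 1 = 0 - 1 = -1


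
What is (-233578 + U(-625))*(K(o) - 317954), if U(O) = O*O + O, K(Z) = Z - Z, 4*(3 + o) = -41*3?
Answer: -49735000588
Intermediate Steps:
o = -135/4 (o = -3 + (-41*3)/4 = -3 + (¼)*(-123) = -3 - 123/4 = -135/4 ≈ -33.750)
K(Z) = 0
U(O) = O + O² (U(O) = O² + O = O + O²)
(-233578 + U(-625))*(K(o) - 317954) = (-233578 - 625*(1 - 625))*(0 - 317954) = (-233578 - 625*(-624))*(-317954) = (-233578 + 390000)*(-317954) = 156422*(-317954) = -49735000588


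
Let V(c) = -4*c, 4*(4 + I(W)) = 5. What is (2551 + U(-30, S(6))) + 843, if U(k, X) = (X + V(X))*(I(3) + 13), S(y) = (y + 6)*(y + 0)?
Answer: 1180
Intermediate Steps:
I(W) = -11/4 (I(W) = -4 + (¼)*5 = -4 + 5/4 = -11/4)
S(y) = y*(6 + y) (S(y) = (6 + y)*y = y*(6 + y))
U(k, X) = -123*X/4 (U(k, X) = (X - 4*X)*(-11/4 + 13) = -3*X*(41/4) = -123*X/4)
(2551 + U(-30, S(6))) + 843 = (2551 - 369*(6 + 6)/2) + 843 = (2551 - 369*12/2) + 843 = (2551 - 123/4*72) + 843 = (2551 - 2214) + 843 = 337 + 843 = 1180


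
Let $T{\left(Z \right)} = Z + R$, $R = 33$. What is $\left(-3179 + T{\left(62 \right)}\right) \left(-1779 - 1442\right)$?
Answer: $9933564$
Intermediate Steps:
$T{\left(Z \right)} = 33 + Z$ ($T{\left(Z \right)} = Z + 33 = 33 + Z$)
$\left(-3179 + T{\left(62 \right)}\right) \left(-1779 - 1442\right) = \left(-3179 + \left(33 + 62\right)\right) \left(-1779 - 1442\right) = \left(-3179 + 95\right) \left(-3221\right) = \left(-3084\right) \left(-3221\right) = 9933564$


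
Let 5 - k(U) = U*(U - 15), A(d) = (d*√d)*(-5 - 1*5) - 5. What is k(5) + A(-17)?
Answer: 50 + 170*I*√17 ≈ 50.0 + 700.93*I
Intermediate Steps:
A(d) = -5 - 10*d^(3/2) (A(d) = d^(3/2)*(-5 - 5) - 5 = d^(3/2)*(-10) - 5 = -10*d^(3/2) - 5 = -5 - 10*d^(3/2))
k(U) = 5 - U*(-15 + U) (k(U) = 5 - U*(U - 15) = 5 - U*(-15 + U))
k(5) + A(-17) = (5 - 1*5² + 15*5) + (-5 - (-170)*I*√17) = (5 - 1*25 + 75) + (-5 - (-170)*I*√17) = (5 - 25 + 75) + (-5 + 170*I*√17) = 55 + (-5 + 170*I*√17) = 50 + 170*I*√17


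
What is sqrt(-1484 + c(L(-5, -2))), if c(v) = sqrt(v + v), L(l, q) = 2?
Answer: I*sqrt(1482) ≈ 38.497*I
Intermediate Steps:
c(v) = sqrt(2)*sqrt(v) (c(v) = sqrt(2*v) = sqrt(2)*sqrt(v))
sqrt(-1484 + c(L(-5, -2))) = sqrt(-1484 + sqrt(2)*sqrt(2)) = sqrt(-1484 + 2) = sqrt(-1482) = I*sqrt(1482)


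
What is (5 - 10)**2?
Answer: 25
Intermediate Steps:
(5 - 10)**2 = (-5)**2 = 25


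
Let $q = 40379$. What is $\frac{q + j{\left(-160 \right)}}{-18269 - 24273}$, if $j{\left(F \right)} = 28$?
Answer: $- \frac{40407}{42542} \approx -0.94981$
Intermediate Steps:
$\frac{q + j{\left(-160 \right)}}{-18269 - 24273} = \frac{40379 + 28}{-18269 - 24273} = \frac{40407}{-42542} = 40407 \left(- \frac{1}{42542}\right) = - \frac{40407}{42542}$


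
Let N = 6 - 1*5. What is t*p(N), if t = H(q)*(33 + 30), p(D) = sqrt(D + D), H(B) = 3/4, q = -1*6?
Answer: 189*sqrt(2)/4 ≈ 66.822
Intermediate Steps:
N = 1 (N = 6 - 5 = 1)
q = -6
H(B) = 3/4 (H(B) = 3*(1/4) = 3/4)
p(D) = sqrt(2)*sqrt(D) (p(D) = sqrt(2*D) = sqrt(2)*sqrt(D))
t = 189/4 (t = 3*(33 + 30)/4 = (3/4)*63 = 189/4 ≈ 47.250)
t*p(N) = 189*(sqrt(2)*sqrt(1))/4 = 189*(sqrt(2)*1)/4 = 189*sqrt(2)/4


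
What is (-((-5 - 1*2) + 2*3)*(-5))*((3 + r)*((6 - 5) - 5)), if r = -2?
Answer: 20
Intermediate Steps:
(-((-5 - 1*2) + 2*3)*(-5))*((3 + r)*((6 - 5) - 5)) = (-((-5 - 1*2) + 2*3)*(-5))*((3 - 2)*((6 - 5) - 5)) = (-((-5 - 2) + 6)*(-5))*(1*(1 - 5)) = (-(-7 + 6)*(-5))*(1*(-4)) = -(-1)*(-5)*(-4) = -1*5*(-4) = -5*(-4) = 20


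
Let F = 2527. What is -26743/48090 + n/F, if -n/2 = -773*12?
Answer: 117798017/17360490 ≈ 6.7854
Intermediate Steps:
n = 18552 (n = -(-1546)*12 = -2*(-9276) = 18552)
-26743/48090 + n/F = -26743/48090 + 18552/2527 = 117798017/17360490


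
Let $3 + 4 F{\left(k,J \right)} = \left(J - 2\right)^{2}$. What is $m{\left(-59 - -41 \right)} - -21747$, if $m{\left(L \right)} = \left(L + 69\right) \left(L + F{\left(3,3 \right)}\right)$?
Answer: $\frac{41607}{2} \approx 20804.0$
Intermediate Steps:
$F{\left(k,J \right)} = - \frac{3}{4} + \frac{\left(-2 + J\right)^{2}}{4}$ ($F{\left(k,J \right)} = - \frac{3}{4} + \frac{\left(J - 2\right)^{2}}{4} = - \frac{3}{4} + \frac{\left(-2 + J\right)^{2}}{4}$)
$m{\left(L \right)} = \left(69 + L\right) \left(- \frac{1}{2} + L\right)$ ($m{\left(L \right)} = \left(L + 69\right) \left(L - \left(\frac{3}{4} - \frac{\left(-2 + 3\right)^{2}}{4}\right)\right) = \left(69 + L\right) \left(L - \left(\frac{3}{4} - \frac{1^{2}}{4}\right)\right) = \left(69 + L\right) \left(L + \left(- \frac{3}{4} + \frac{1}{4} \cdot 1\right)\right) = \left(69 + L\right) \left(L + \left(- \frac{3}{4} + \frac{1}{4}\right)\right) = \left(69 + L\right) \left(L - \frac{1}{2}\right) = \left(69 + L\right) \left(- \frac{1}{2} + L\right)$)
$m{\left(-59 - -41 \right)} - -21747 = \left(- \frac{69}{2} + \left(-59 - -41\right)^{2} + \frac{137 \left(-59 - -41\right)}{2}\right) - -21747 = \left(- \frac{69}{2} + \left(-59 + 41\right)^{2} + \frac{137 \left(-59 + 41\right)}{2}\right) + 21747 = \left(- \frac{69}{2} + \left(-18\right)^{2} + \frac{137}{2} \left(-18\right)\right) + 21747 = \left(- \frac{69}{2} + 324 - 1233\right) + 21747 = - \frac{1887}{2} + 21747 = \frac{41607}{2}$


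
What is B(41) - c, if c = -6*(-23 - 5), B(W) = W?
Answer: -127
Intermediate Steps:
c = 168 (c = -6*(-28) = 168)
B(41) - c = 41 - 1*168 = 41 - 168 = -127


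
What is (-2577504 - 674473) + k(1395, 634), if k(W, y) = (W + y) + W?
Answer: -3248553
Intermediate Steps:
k(W, y) = y + 2*W
(-2577504 - 674473) + k(1395, 634) = (-2577504 - 674473) + (634 + 2*1395) = -3251977 + (634 + 2790) = -3251977 + 3424 = -3248553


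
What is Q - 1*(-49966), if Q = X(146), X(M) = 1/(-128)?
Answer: 6395647/128 ≈ 49966.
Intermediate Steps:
X(M) = -1/128
Q = -1/128 ≈ -0.0078125
Q - 1*(-49966) = -1/128 - 1*(-49966) = -1/128 + 49966 = 6395647/128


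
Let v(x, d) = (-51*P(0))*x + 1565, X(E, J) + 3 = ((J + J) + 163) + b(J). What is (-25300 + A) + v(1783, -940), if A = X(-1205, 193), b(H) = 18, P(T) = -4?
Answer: 340561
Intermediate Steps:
X(E, J) = 178 + 2*J (X(E, J) = -3 + (((J + J) + 163) + 18) = -3 + ((2*J + 163) + 18) = -3 + ((163 + 2*J) + 18) = -3 + (181 + 2*J) = 178 + 2*J)
v(x, d) = 1565 + 204*x (v(x, d) = (-51*(-4))*x + 1565 = 204*x + 1565 = 1565 + 204*x)
A = 564 (A = 178 + 2*193 = 178 + 386 = 564)
(-25300 + A) + v(1783, -940) = (-25300 + 564) + (1565 + 204*1783) = -24736 + (1565 + 363732) = -24736 + 365297 = 340561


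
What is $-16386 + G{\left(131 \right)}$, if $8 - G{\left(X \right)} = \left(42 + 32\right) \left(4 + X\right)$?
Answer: $-26368$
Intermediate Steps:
$G{\left(X \right)} = -288 - 74 X$ ($G{\left(X \right)} = 8 - \left(42 + 32\right) \left(4 + X\right) = 8 - 74 \left(4 + X\right) = 8 - \left(296 + 74 X\right) = -288 - 74 X$)
$-16386 + G{\left(131 \right)} = -16386 - 9982 = -26368$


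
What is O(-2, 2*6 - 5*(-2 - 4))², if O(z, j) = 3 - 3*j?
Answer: 15129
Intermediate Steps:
O(-2, 2*6 - 5*(-2 - 4))² = (3 - 3*(2*6 - 5*(-2 - 4)))² = (3 - 3*(12 - 5*(-6)))² = (3 - 3*(12 + 30))² = (3 - 3*42)² = (3 - 126)² = (-123)² = 15129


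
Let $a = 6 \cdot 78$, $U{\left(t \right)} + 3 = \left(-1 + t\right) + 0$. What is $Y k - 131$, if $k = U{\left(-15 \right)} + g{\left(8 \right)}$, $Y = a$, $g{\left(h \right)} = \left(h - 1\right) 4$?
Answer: $4081$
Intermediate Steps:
$g{\left(h \right)} = -4 + 4 h$ ($g{\left(h \right)} = \left(-1 + h\right) 4 = -4 + 4 h$)
$U{\left(t \right)} = -4 + t$ ($U{\left(t \right)} = -3 + \left(\left(-1 + t\right) + 0\right) = -3 + \left(-1 + t\right) = -4 + t$)
$a = 468$
$Y = 468$
$k = 9$ ($k = \left(-4 - 15\right) + \left(-4 + 4 \cdot 8\right) = -19 + \left(-4 + 32\right) = -19 + 28 = 9$)
$Y k - 131 = 468 \cdot 9 - 131 = 4212 - 131 = 4081$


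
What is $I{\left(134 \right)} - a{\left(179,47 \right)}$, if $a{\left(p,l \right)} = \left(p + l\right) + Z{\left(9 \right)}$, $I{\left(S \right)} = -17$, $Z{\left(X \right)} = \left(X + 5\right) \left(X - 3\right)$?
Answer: $-327$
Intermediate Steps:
$Z{\left(X \right)} = \left(-3 + X\right) \left(5 + X\right)$ ($Z{\left(X \right)} = \left(5 + X\right) \left(-3 + X\right) = \left(-3 + X\right) \left(5 + X\right)$)
$a{\left(p,l \right)} = 84 + l + p$ ($a{\left(p,l \right)} = \left(p + l\right) + \left(-15 + 9^{2} + 2 \cdot 9\right) = \left(l + p\right) + \left(-15 + 81 + 18\right) = \left(l + p\right) + 84 = 84 + l + p$)
$I{\left(134 \right)} - a{\left(179,47 \right)} = -17 - \left(84 + 47 + 179\right) = -17 - 310 = -327$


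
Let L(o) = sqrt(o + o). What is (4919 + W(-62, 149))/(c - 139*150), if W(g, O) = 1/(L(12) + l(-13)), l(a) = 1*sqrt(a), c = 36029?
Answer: (1 + 9838*sqrt(6) + 4919*I*sqrt(13))/(15179*(2*sqrt(6) + I*sqrt(13))) ≈ 0.32407 - 6.4198e-6*I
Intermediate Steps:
L(o) = sqrt(2)*sqrt(o) (L(o) = sqrt(2*o) = sqrt(2)*sqrt(o))
l(a) = sqrt(a)
W(g, O) = 1/(2*sqrt(6) + I*sqrt(13)) (W(g, O) = 1/(sqrt(2)*sqrt(12) + sqrt(-13)) = 1/(sqrt(2)*(2*sqrt(3)) + I*sqrt(13)) = 1/(2*sqrt(6) + I*sqrt(13)))
(4919 + W(-62, 149))/(c - 139*150) = (4919 + 1/(2*sqrt(6) + I*sqrt(13)))/(36029 - 139*150) = (4919 + 1/(2*sqrt(6) + I*sqrt(13)))/(36029 - 20850) = (4919 + 1/(2*sqrt(6) + I*sqrt(13)))/15179 = (4919 + 1/(2*sqrt(6) + I*sqrt(13)))*(1/15179) = 4919/15179 + 1/(15179*(2*sqrt(6) + I*sqrt(13)))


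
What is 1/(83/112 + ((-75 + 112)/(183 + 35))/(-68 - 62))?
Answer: 793520/587019 ≈ 1.3518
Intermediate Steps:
1/(83/112 + ((-75 + 112)/(183 + 35))/(-68 - 62)) = 1/(83*(1/112) + (37/218)/(-130)) = 1/(83/112 + (37*(1/218))*(-1/130)) = 1/(83/112 + (37/218)*(-1/130)) = 1/(83/112 - 37/28340) = 1/(587019/793520) = 793520/587019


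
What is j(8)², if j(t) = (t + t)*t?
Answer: 16384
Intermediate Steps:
j(t) = 2*t² (j(t) = (2*t)*t = 2*t²)
j(8)² = (2*8²)² = (2*64)² = 128² = 16384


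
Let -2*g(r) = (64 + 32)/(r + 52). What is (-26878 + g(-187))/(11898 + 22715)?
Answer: -1209494/1557585 ≈ -0.77652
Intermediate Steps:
g(r) = -48/(52 + r) (g(r) = -(64 + 32)/(2*(r + 52)) = -48/(52 + r))
(-26878 + g(-187))/(11898 + 22715) = (-26878 - 48/(52 - 187))/(11898 + 22715) = (-26878 - 48/(-135))/34613 = (-26878 - 48*(-1/135))*(1/34613) = (-26878 + 16/45)*(1/34613) = -1209494/45*1/34613 = -1209494/1557585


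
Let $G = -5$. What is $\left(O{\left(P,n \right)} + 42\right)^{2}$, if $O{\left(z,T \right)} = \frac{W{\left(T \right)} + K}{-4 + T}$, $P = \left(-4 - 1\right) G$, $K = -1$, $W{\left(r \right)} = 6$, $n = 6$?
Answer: $\frac{7921}{4} \approx 1980.3$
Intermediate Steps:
$P = 25$ ($P = \left(-4 - 1\right) \left(-5\right) = \left(-5\right) \left(-5\right) = 25$)
$O{\left(z,T \right)} = \frac{5}{-4 + T}$ ($O{\left(z,T \right)} = \frac{6 - 1}{-4 + T} = \frac{5}{-4 + T}$)
$\left(O{\left(P,n \right)} + 42\right)^{2} = \left(\frac{5}{-4 + 6} + 42\right)^{2} = \left(\frac{5}{2} + 42\right)^{2} = \left(\frac{89}{2}\right)^{2} = \frac{7921}{4}$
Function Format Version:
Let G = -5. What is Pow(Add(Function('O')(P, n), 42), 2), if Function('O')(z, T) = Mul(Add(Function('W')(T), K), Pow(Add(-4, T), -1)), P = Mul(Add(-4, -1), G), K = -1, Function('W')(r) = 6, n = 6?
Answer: Rational(7921, 4) ≈ 1980.3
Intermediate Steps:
P = 25 (P = Mul(Add(-4, -1), -5) = Mul(-5, -5) = 25)
Function('O')(z, T) = Mul(5, Pow(Add(-4, T), -1)) (Function('O')(z, T) = Mul(Add(6, -1), Pow(Add(-4, T), -1)) = Mul(5, Pow(Add(-4, T), -1)))
Pow(Add(Function('O')(P, n), 42), 2) = Pow(Add(Mul(5, Pow(Add(-4, 6), -1)), 42), 2) = Pow(Add(Mul(5, Pow(2, -1)), 42), 2) = Pow(Add(Mul(5, Rational(1, 2)), 42), 2) = Pow(Add(Rational(5, 2), 42), 2) = Pow(Rational(89, 2), 2) = Rational(7921, 4)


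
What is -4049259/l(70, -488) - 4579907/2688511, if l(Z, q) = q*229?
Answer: 10374663596285/300446481272 ≈ 34.531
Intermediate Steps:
l(Z, q) = 229*q
-4049259/l(70, -488) - 4579907/2688511 = -4049259/(229*(-488)) - 4579907/2688511 = -4049259/(-111752) - 4579907*1/2688511 = -4049259*(-1/111752) - 4579907/2688511 = 4049259/111752 - 4579907/2688511 = 10374663596285/300446481272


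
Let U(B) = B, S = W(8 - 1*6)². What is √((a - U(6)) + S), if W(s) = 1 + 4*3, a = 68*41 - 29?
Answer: √2922 ≈ 54.056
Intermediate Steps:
a = 2759 (a = 2788 - 29 = 2759)
W(s) = 13 (W(s) = 1 + 12 = 13)
S = 169 (S = 13² = 169)
√((a - U(6)) + S) = √((2759 - 1*6) + 169) = √((2759 - 6) + 169) = √(2753 + 169) = √2922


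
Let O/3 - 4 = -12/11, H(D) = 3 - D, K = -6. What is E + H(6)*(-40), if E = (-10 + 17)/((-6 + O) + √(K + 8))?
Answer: 5805/47 - 121*√2/94 ≈ 121.69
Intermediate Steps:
O = 96/11 (O = 12 + 3*(-12/11) = 12 - 36/11 = 96/11 ≈ 8.7273)
E = 7/(30/11 + √2) (E = (-10 + 17)/((-6 + 96/11) + √(-6 + 8)) = 7/(30/11 + √2) ≈ 1.6902)
E + H(6)*(-40) = (165/47 - 121*√2/94) + (3 - 1*6)*(-40) = (165/47 - 121*√2/94) + (3 - 6)*(-40) = (165/47 - 121*√2/94) - 3*(-40) = (165/47 - 121*√2/94) + 120 = 5805/47 - 121*√2/94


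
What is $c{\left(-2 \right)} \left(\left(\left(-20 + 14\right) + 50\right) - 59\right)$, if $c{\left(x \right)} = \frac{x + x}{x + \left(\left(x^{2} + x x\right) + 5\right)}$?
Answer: $\frac{60}{11} \approx 5.4545$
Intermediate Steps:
$c{\left(x \right)} = \frac{2 x}{5 + x + 2 x^{2}}$ ($c{\left(x \right)} = \frac{2 x}{x + \left(\left(x^{2} + x^{2}\right) + 5\right)} = \frac{2 x}{x + \left(2 x^{2} + 5\right)} = \frac{2 x}{x + \left(5 + 2 x^{2}\right)} = \frac{2 x}{5 + x + 2 x^{2}}$)
$c{\left(-2 \right)} \left(\left(\left(-20 + 14\right) + 50\right) - 59\right) = 2 \left(-2\right) \frac{1}{5 - 2 + 2 \left(-2\right)^{2}} \left(\left(\left(-20 + 14\right) + 50\right) - 59\right) = 2 \left(-2\right) \frac{1}{5 - 2 + 2 \cdot 4} \left(\left(-6 + 50\right) - 59\right) = 2 \left(-2\right) \frac{1}{5 - 2 + 8} \left(44 - 59\right) = 2 \left(-2\right) \frac{1}{11} \left(-15\right) = \left(- \frac{4}{11}\right) \left(-15\right) = \frac{60}{11}$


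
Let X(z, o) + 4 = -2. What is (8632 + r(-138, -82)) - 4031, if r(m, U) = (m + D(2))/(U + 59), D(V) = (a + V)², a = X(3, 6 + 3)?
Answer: 105945/23 ≈ 4606.3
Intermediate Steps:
X(z, o) = -6 (X(z, o) = -4 - 2 = -6)
a = -6
D(V) = (-6 + V)²
r(m, U) = (16 + m)/(59 + U) (r(m, U) = (m + (-6 + 2)²)/(U + 59) = (m + (-4)²)/(59 + U) = (m + 16)/(59 + U) = (16 + m)/(59 + U))
(8632 + r(-138, -82)) - 4031 = (8632 + (16 - 138)/(59 - 82)) - 4031 = (8632 - 122/(-23)) - 4031 = (8632 - 1/23*(-122)) - 4031 = (8632 + 122/23) - 4031 = 198658/23 - 4031 = 105945/23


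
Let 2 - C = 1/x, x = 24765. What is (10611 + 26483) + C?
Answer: 918682439/24765 ≈ 37096.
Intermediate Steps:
C = 49529/24765 (C = 2 - 1/24765 = 49529/24765 ≈ 2.0000)
(10611 + 26483) + C = (10611 + 26483) + 49529/24765 = 37094 + 49529/24765 = 918682439/24765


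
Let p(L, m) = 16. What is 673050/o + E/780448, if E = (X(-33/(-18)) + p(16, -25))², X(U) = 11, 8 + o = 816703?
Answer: 105175179411/127477595872 ≈ 0.82505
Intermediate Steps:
o = 816695 (o = -8 + 816703 = 816695)
E = 729 (E = (11 + 16)² = 27² = 729)
673050/o + E/780448 = 673050/816695 + 729/780448 = 673050*(1/816695) + 729*(1/780448) = 134610/163339 + 729/780448 = 105175179411/127477595872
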